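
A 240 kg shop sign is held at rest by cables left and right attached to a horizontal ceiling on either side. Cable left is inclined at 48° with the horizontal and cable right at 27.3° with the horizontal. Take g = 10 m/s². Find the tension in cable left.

Weight W = 240 × 10 = 2400 N acts straight down.
Horizontal: T_left cos 48° = T_right cos 27.3°  →  T_right = 0.753 T_left.
Vertical: T_left sin 48° + T_right sin 27.3° = 2400.
Substituting the horizontal relation into the vertical equation gives 1.089 T_left = 2400, so T_left = 2205 N.

T_left ≈ 2200 N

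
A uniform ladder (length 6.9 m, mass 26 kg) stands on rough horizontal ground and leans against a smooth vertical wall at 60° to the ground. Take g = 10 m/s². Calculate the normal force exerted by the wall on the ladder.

Torques about the foot: N_wall · 6.9 sin 60° = 26×10×3.45 cos 60° → N_wall = 75.056 N.

N_wall ≈ 75.1 N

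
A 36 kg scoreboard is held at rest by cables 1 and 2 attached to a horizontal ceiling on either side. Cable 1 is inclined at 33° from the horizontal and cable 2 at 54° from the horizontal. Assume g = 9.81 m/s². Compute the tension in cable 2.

T_2 ≈ 297 N

Weight W = 36 × 9.81 = 353.2 N acts straight down.
Horizontal: T_1 cos 33° = T_2 cos 54°  →  T_1 = 0.7009 T_2.
Vertical: T_1 sin 33° + T_2 sin 54° = 353.2.
Substituting the horizontal relation into the vertical equation gives 1.191 T_2 = 353.2, so T_2 = 296.6 N.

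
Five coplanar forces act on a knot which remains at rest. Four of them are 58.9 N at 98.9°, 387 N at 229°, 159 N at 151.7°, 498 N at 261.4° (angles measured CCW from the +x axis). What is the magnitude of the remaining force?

F ≈ 807 N

Sum the known components: ΣF_x = -477.5 N, ΣF_y = -650.9 N.
For equilibrium the remaining force must supply (−ΣF_x, −ΣF_y) = (477.5, 650.9) N.
Magnitude = √((477.5)² + (650.9)²) = 807.3 N; direction = atan2(650.9, 477.5) = 53.7°.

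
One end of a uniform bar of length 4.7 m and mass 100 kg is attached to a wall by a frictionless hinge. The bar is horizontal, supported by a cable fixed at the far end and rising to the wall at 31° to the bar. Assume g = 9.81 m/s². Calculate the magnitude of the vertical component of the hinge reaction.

Take torques about the hinge: T sin 31° · 4.7 = 100×9.81×2.35 = 2305.3 N·m.
So T = 2305.3 / (0.5150 × 4.7) = 952.36 N.
ΣF_y = 0: H_y = (100×9.81) − T sin 31° = 981 − 490.5 = 490.5 N.

|H_y| ≈ 490 N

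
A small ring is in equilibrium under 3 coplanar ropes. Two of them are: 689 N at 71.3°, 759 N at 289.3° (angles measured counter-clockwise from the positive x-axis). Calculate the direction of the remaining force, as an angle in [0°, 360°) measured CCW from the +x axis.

Sum the known components: ΣF_x = 471.8 N, ΣF_y = -63.72 N.
For equilibrium the remaining force must supply (−ΣF_x, −ΣF_y) = (-471.8, 63.72) N.
Magnitude = √((-471.8)² + (63.72)²) = 476 N; direction = atan2(63.72, -471.8) = 172.3°.

θ ≈ 172°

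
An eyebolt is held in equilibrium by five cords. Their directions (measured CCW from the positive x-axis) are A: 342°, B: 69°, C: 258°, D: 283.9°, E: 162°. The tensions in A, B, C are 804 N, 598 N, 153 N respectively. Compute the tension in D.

T_D ≈ 524 N

Resolve: ΣF_x = 804 cos 342° + 598 cos 69° + 153 cos 258° + T_D cos 283.9° + T_E cos 162° = 0.
        ΣF_y = 804 sin 342° + 598 sin 69° + 153 sin 258° + T_D sin 283.9° + T_E sin 162° = 0.
The known terms sum to (947.1, 160.2) N, so 0.2402 T_D − 0.9511 T_E = -947.1 and -0.9707 T_D + 0.3090 T_E = -160.2.
Solving simultaneously: T_D = 524.2 N, T_E = 1128 N.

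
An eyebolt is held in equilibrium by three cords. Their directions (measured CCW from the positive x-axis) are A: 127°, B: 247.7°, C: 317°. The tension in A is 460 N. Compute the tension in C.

T_C ≈ 423 N

Resolve: ΣF_x = 460 cos 127° + T_B cos 247.7° + T_C cos 317° = 0.
        ΣF_y = 460 sin 127° + T_B sin 247.7° + T_C sin 317° = 0.
The known terms sum to (-276.8, 367.4) N, so -0.3795 T_B + 0.7314 T_C = 276.8 and -0.9252 T_B − 0.6820 T_C = -367.4.
Solving simultaneously: T_B = 85.39 N, T_C = 422.8 N.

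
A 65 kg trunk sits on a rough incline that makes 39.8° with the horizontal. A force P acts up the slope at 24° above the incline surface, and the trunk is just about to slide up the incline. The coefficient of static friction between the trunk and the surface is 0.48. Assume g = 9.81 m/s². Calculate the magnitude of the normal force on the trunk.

N ≈ 254 N

On the verge of sliding up the incline, friction equals μN and acts down the slope.
Perpendicular: N + P sin 24° = W cos 39.8° = 489.9 N.
Along incline: P cos 24° = W sin 39.8° + μN  with W sin 39.8° = 408.2 N.
Solving the pair for P and N: P = 580.2 N, N = 253.9 N (and f = μN = 121.9 N).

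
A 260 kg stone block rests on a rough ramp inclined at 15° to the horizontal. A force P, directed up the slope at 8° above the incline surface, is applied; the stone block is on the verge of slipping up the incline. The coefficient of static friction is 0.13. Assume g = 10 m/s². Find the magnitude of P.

On the verge of sliding up the incline, friction equals μN and acts down the slope.
Perpendicular: N + P sin 8° = W cos 15° = 2511 N.
Along incline: P cos 8° = W sin 15° + μN  with W sin 15° = 672.9 N.
Solving the pair for P and N: P = 991.1 N, N = 2373 N (and f = μN = 308.6 N).

P ≈ 991 N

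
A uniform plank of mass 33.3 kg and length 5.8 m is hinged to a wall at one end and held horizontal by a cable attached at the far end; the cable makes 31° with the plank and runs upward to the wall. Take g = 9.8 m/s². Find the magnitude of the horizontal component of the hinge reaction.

Take torques about the hinge: T sin 31° · 5.8 = 33.3×9.8×2.9 = 946.39 N·m.
So T = 946.39 / (0.5150 × 5.8) = 316.81 N.
ΣF_x = 0: H_x = T cos 31° = 271.56 N.

H_x ≈ 272 N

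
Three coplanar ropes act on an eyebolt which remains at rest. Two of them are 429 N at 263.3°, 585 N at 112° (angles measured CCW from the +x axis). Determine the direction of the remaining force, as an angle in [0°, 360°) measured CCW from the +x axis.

θ ≈ 337°

Sum the known components: ΣF_x = -269.2 N, ΣF_y = 116.3 N.
For equilibrium the remaining force must supply (−ΣF_x, −ΣF_y) = (269.2, -116.3) N.
Magnitude = √((269.2)² + (-116.3)²) = 293.3 N; direction = atan2(-116.3, 269.2) = 336.6°.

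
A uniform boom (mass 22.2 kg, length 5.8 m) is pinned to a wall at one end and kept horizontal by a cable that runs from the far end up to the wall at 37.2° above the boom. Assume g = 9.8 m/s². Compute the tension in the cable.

T ≈ 180 N

Take torques about the hinge: T sin 37.2° · 5.8 = 22.2×9.8×2.9 = 630.92 N·m.
So T = 630.92 / (0.6046 × 5.8) = 179.92 N.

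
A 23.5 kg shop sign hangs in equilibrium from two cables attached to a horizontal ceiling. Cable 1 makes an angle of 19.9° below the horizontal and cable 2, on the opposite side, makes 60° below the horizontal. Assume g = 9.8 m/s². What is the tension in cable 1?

T_1 ≈ 117 N

Weight W = 23.5 × 9.8 = 230.3 N acts straight down.
Horizontal: T_1 cos 19.9° = T_2 cos 60°  →  T_2 = 1.881 T_1.
Vertical: T_1 sin 19.9° + T_2 sin 60° = 230.3.
Substituting the horizontal relation into the vertical equation gives 1.969 T_1 = 230.3, so T_1 = 117 N.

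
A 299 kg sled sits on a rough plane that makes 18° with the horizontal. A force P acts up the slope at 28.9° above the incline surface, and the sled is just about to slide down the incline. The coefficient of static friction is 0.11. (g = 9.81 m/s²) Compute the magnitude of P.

On the verge of sliding down the incline, friction equals μN and acts up the slope.
Perpendicular: N + P sin 28.9° = W cos 18° = 2790 N.
Along incline: P cos 28.9° + μN = W sin 18° with W sin 18° = 906.4 N.
Solving the pair for P and N: P = 729.1 N, N = 2437 N (and f = μN = 268.1 N).

P ≈ 729 N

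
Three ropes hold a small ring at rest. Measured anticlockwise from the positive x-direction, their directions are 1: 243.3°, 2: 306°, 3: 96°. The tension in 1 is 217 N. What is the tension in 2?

T_2 ≈ 234 N

Resolve: ΣF_x = 217 cos 243.3° + T_2 cos 306° + T_3 cos 96° = 0.
        ΣF_y = 217 sin 243.3° + T_2 sin 306° + T_3 sin 96° = 0.
The known terms sum to (-97.5, -193.9) N, so 0.5878 T_2 − 0.1045 T_3 = 97.5 and -0.8090 T_2 + 0.9945 T_3 = 193.9.
Solving simultaneously: T_2 = 234.5 N, T_3 = 385.7 N.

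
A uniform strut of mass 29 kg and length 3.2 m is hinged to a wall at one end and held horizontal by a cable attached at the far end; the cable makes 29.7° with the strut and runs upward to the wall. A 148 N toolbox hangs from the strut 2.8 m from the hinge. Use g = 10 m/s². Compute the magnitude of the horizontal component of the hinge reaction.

H_x ≈ 481 N

Take torques about the hinge: T sin 29.7° · 3.2 = 29×10×1.6 + 148×2.8 = 878.4 N·m.
So T = 878.4 / (0.4955 × 3.2) = 554.03 N.
ΣF_x = 0: H_x = T cos 29.7° = 481.25 N.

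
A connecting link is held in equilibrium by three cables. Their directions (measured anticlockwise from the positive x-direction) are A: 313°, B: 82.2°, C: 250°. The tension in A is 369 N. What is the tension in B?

Resolve: ΣF_x = 369 cos 313° + T_B cos 82.2° + T_C cos 250° = 0.
        ΣF_y = 369 sin 313° + T_B sin 82.2° + T_C sin 250° = 0.
The known terms sum to (251.7, -269.9) N, so 0.1357 T_B − 0.3420 T_C = -251.7 and 0.9907 T_B − 0.9397 T_C = 269.9.
Solving simultaneously: T_B = 1556 N, T_C = 1353 N.

T_B ≈ 1560 N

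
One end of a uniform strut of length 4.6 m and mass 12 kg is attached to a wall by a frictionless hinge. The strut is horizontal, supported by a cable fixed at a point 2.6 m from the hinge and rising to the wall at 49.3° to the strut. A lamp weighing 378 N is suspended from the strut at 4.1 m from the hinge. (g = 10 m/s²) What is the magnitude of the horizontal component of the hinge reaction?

Take torques about the hinge: T sin 49.3° · 2.6 = 12×10×2.3 + 378×4.1 = 1825.8 N·m.
So T = 1825.8 / (0.7581 × 2.6) = 926.26 N.
ΣF_x = 0: H_x = T cos 49.3° = 604.01 N.

H_x ≈ 604 N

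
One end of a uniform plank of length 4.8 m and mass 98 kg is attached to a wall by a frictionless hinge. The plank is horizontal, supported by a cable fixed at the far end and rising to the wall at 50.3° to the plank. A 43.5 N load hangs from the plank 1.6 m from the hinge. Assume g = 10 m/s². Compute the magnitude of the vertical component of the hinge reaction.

Take torques about the hinge: T sin 50.3° · 4.8 = 98×10×2.4 + 43.5×1.6 = 2421.6 N·m.
So T = 2421.6 / (0.7694 × 4.8) = 655.71 N.
ΣF_y = 0: H_y = (98×10 + 43.5) − T sin 50.3° = 1023.5 − 504.5 = 519 N.

|H_y| ≈ 519 N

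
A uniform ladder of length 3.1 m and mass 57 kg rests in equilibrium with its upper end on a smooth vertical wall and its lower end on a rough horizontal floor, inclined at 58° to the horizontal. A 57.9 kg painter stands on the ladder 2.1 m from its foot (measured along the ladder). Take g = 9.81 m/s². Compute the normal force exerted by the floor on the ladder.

ΣF_y = 0: N_floor = 57×9.81 + 57.9×9.81 = 1127.2 N.

N_floor ≈ 1130 N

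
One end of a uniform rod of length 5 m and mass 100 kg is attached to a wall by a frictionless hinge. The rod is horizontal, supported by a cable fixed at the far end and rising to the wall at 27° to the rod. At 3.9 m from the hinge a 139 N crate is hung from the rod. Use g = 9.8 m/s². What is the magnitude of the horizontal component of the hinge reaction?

H_x ≈ 1170 N

Take torques about the hinge: T sin 27° · 5 = 100×9.8×2.5 + 139×3.9 = 2992.1 N·m.
So T = 2992.1 / (0.4540 × 5) = 1318.1 N.
ΣF_x = 0: H_x = T cos 27° = 1174.5 N.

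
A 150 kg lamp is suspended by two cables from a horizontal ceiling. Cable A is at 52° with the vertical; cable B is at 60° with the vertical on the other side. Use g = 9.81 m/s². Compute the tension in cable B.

T_B ≈ 1250 N

Angles from the horizontal: cable A is 90° − 52° = 38°, cable B is 90° − 60° = 30°.
Weight W = 150 × 9.81 = 1472 N acts straight down.
Horizontal: T_A cos 38° = T_B cos 30°  →  T_A = 1.099 T_B.
Vertical: T_A sin 38° + T_B sin 30° = 1472.
Substituting the horizontal relation into the vertical equation gives 1.177 T_B = 1472, so T_B = 1251 N.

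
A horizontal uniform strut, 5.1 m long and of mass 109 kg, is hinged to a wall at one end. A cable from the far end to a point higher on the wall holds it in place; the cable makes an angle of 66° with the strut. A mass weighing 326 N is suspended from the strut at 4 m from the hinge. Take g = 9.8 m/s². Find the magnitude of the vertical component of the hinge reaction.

|H_y| ≈ 604 N

Take torques about the hinge: T sin 66° · 5.1 = 109×9.8×2.55 + 326×4 = 4027.9 N·m.
So T = 4027.9 / (0.9135 × 5.1) = 864.53 N.
ΣF_y = 0: H_y = (109×9.8 + 326) − T sin 66° = 1394.2 − 789.79 = 604.41 N.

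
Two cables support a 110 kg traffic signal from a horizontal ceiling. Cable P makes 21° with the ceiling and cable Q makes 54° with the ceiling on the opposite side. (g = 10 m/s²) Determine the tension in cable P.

Weight W = 110 × 10 = 1100 N acts straight down.
Horizontal: T_P cos 21° = T_Q cos 54°  →  T_Q = 1.588 T_P.
Vertical: T_P sin 21° + T_Q sin 54° = 1100.
Substituting the horizontal relation into the vertical equation gives 1.643 T_P = 1100, so T_P = 669.4 N.

T_P ≈ 669 N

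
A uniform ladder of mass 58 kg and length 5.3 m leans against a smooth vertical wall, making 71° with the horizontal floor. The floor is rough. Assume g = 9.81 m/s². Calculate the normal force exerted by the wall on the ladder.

Torques about the foot: N_wall · 5.3 sin 71° = 58×9.81×2.65 cos 71° → N_wall = 97.958 N.

N_wall ≈ 98 N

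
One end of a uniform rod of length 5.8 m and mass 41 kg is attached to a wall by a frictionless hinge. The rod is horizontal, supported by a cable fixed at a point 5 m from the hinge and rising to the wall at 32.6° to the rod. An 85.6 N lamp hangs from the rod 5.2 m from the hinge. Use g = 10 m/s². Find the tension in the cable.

Take torques about the hinge: T sin 32.6° · 5 = 41×10×2.9 + 85.6×5.2 = 1634.1 N·m.
So T = 1634.1 / (0.5388 × 5) = 606.61 N.

T ≈ 607 N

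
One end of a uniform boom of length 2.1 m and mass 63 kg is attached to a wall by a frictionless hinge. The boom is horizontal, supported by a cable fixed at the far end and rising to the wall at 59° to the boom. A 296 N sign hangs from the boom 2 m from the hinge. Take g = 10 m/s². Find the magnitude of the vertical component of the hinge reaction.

Take torques about the hinge: T sin 59° · 2.1 = 63×10×1.05 + 296×2 = 1253.5 N·m.
So T = 1253.5 / (0.8572 × 2.1) = 696.37 N.
ΣF_y = 0: H_y = (63×10 + 296) − T sin 59° = 926 − 596.9 = 329.1 N.

|H_y| ≈ 329 N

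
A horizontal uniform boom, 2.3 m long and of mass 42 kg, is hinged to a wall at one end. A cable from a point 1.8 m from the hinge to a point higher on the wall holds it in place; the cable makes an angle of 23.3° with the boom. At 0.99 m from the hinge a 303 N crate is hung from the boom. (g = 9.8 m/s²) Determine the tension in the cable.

Take torques about the hinge: T sin 23.3° · 1.8 = 42×9.8×1.15 + 303×0.99 = 773.31 N·m.
So T = 773.31 / (0.3955 × 1.8) = 1086.1 N.

T ≈ 1090 N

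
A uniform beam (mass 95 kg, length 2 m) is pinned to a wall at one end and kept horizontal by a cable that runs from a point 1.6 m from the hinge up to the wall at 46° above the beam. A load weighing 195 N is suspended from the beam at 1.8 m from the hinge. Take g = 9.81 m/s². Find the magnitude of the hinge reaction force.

Take torques about the hinge: T sin 46° · 1.6 = 95×9.81×1 + 195×1.8 = 1283 N·m.
So T = 1283 / (0.7193 × 1.6) = 1114.7 N.
ΣF_x = 0: H_x = T cos 46° = 774.33 N.
ΣF_y = 0: H_y = (95×9.81 + 195) − T sin 46° = 1127 − 801.84 = 325.11 N.
|H| = √(H_x² + H_y²) = √((774.33)² + (325.11)²) = 839.81 N.

|H| ≈ 840 N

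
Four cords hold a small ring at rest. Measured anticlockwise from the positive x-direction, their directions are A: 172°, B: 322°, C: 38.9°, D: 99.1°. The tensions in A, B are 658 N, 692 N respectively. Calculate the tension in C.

Resolve: ΣF_x = 658 cos 172° + 692 cos 322° + T_C cos 38.9° + T_D cos 99.1° = 0.
        ΣF_y = 658 sin 172° + 692 sin 322° + T_C sin 38.9° + T_D sin 99.1° = 0.
The known terms sum to (-106.3, -334.5) N, so 0.7782 T_C − 0.1582 T_D = 106.3 and 0.6280 T_C + 0.9874 T_D = 334.5.
Solving simultaneously: T_C = 181.9 N, T_D = 223 N.

T_C ≈ 182 N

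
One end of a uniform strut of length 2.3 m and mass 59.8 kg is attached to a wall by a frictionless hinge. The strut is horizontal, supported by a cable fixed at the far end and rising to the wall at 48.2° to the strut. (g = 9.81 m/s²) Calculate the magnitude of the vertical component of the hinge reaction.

Take torques about the hinge: T sin 48.2° · 2.3 = 59.8×9.81×1.15 = 674.63 N·m.
So T = 674.63 / (0.7455 × 2.3) = 393.47 N.
ΣF_y = 0: H_y = (59.8×9.81) − T sin 48.2° = 586.64 − 293.32 = 293.32 N.

|H_y| ≈ 293 N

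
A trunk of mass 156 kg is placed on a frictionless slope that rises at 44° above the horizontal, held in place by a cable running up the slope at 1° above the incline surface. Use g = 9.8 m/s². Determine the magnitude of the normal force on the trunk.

Take axes along and perpendicular to the incline. Weight components: W sin 44° = 1062 N down-slope, W cos 44° = 1100 N into the surface.
Along incline: T cos 1° = W sin 44° → T = 1062 N.
Perpendicular: N = W cos 44° − T sin 1° = 1081 N.

N ≈ 1080 N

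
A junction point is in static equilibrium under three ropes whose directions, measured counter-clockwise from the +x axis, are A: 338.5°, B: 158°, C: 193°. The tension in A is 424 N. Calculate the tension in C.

Resolve: ΣF_x = 424 cos 338.5° + T_B cos 158° + T_C cos 193° = 0.
        ΣF_y = 424 sin 338.5° + T_B sin 158° + T_C sin 193° = 0.
The known terms sum to (394.5, -155.4) N, so -0.9272 T_B − 0.9744 T_C = -394.5 and 0.3746 T_B − 0.2250 T_C = 155.4.
Solving simultaneously: T_B = 418.7 N, T_C = 6.451 N.

T_C ≈ 6.45 N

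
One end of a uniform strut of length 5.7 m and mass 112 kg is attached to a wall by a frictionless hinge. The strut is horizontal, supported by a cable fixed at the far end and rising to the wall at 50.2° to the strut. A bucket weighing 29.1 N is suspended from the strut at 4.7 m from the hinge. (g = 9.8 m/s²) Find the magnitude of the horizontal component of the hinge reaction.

H_x ≈ 477 N

Take torques about the hinge: T sin 50.2° · 5.7 = 112×9.8×2.85 + 29.1×4.7 = 3264.9 N·m.
So T = 3264.9 / (0.7683 × 5.7) = 745.55 N.
ΣF_x = 0: H_x = T cos 50.2° = 477.23 N.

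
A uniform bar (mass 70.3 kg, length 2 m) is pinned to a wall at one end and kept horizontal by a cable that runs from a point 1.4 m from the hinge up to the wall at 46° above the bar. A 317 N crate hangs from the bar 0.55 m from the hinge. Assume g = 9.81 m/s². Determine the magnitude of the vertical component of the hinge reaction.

Take torques about the hinge: T sin 46° · 1.4 = 70.3×9.81×1 + 317×0.55 = 863.99 N·m.
So T = 863.99 / (0.7193 × 1.4) = 857.92 N.
ΣF_y = 0: H_y = (70.3×9.81 + 317) − T sin 46° = 1006.6 − 617.14 = 389.51 N.

|H_y| ≈ 390 N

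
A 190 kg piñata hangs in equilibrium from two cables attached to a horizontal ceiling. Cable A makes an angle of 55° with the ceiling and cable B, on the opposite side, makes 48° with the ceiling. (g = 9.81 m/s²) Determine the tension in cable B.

Weight W = 190 × 9.81 = 1864 N acts straight down.
Horizontal: T_A cos 55° = T_B cos 48°  →  T_A = 1.167 T_B.
Vertical: T_A sin 55° + T_B sin 48° = 1864.
Substituting the horizontal relation into the vertical equation gives 1.699 T_B = 1864, so T_B = 1097 N.

T_B ≈ 1100 N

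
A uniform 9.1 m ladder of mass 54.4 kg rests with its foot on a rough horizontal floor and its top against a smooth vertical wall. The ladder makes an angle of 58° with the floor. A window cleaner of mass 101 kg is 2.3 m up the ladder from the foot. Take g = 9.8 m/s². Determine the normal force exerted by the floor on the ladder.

N_floor ≈ 1520 N

ΣF_y = 0: N_floor = 54.4×9.8 + 101×9.8 = 1522.9 N.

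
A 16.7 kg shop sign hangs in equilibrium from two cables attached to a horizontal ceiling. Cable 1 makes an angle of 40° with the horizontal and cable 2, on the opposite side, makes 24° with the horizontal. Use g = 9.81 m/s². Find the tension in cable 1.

T_1 ≈ 167 N

Weight W = 16.7 × 9.81 = 163.8 N acts straight down.
Horizontal: T_1 cos 40° = T_2 cos 24°  →  T_2 = 0.8385 T_1.
Vertical: T_1 sin 40° + T_2 sin 24° = 163.8.
Substituting the horizontal relation into the vertical equation gives 0.9839 T_1 = 163.8, so T_1 = 166.5 N.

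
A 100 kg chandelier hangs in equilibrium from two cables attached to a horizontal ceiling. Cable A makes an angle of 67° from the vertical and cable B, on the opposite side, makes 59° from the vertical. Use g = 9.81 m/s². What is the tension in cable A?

Angles from the horizontal: cable A is 90° − 67° = 23°, cable B is 90° − 59° = 31°.
Weight W = 100 × 9.81 = 981 N acts straight down.
Horizontal: T_A cos 23° = T_B cos 31°  →  T_B = 1.074 T_A.
Vertical: T_A sin 23° + T_B sin 31° = 981.
Substituting the horizontal relation into the vertical equation gives 0.9438 T_A = 981, so T_A = 1039 N.

T_A ≈ 1040 N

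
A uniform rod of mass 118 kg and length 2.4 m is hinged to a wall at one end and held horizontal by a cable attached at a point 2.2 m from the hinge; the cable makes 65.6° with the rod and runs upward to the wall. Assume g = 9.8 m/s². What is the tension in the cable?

T ≈ 693 N

Take torques about the hinge: T sin 65.6° · 2.2 = 118×9.8×1.2 = 1387.7 N·m.
So T = 1387.7 / (0.9107 × 2.2) = 692.63 N.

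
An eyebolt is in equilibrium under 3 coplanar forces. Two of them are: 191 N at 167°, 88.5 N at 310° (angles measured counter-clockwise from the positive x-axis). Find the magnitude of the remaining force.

Sum the known components: ΣF_x = -129.2 N, ΣF_y = -24.83 N.
For equilibrium the remaining force must supply (−ΣF_x, −ΣF_y) = (129.2, 24.83) N.
Magnitude = √((129.2)² + (24.83)²) = 131.6 N; direction = atan2(24.83, 129.2) = 10.9°.

F ≈ 132 N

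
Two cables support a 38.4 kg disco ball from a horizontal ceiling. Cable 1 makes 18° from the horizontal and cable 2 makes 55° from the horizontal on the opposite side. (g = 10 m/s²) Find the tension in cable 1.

Weight W = 38.4 × 10 = 384 N acts straight down.
Horizontal: T_1 cos 18° = T_2 cos 55°  →  T_2 = 1.658 T_1.
Vertical: T_1 sin 18° + T_2 sin 55° = 384.
Substituting the horizontal relation into the vertical equation gives 1.667 T_1 = 384, so T_1 = 230.3 N.

T_1 ≈ 230 N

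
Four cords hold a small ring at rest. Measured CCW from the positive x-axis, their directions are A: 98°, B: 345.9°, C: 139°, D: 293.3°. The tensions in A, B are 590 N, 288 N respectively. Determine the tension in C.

Resolve: ΣF_x = 590 cos 98° + 288 cos 345.9° + T_C cos 139° + T_D cos 293.3° = 0.
        ΣF_y = 590 sin 98° + 288 sin 345.9° + T_C sin 139° + T_D sin 293.3° = 0.
The known terms sum to (197.2, 514.1) N, so -0.7547 T_C + 0.3955 T_D = -197.2 and 0.6561 T_C − 0.9184 T_D = -514.1.
Solving simultaneously: T_C = 886.6 N, T_D = 1193 N.

T_C ≈ 887 N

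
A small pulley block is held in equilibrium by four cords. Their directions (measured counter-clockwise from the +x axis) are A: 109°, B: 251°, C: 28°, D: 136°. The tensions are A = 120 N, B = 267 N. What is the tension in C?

Resolve: ΣF_x = 120 cos 109° + 267 cos 251° + T_C cos 28° + T_D cos 136° = 0.
        ΣF_y = 120 sin 109° + 267 sin 251° + T_C sin 28° + T_D sin 136° = 0.
The known terms sum to (-126, -139) N, so 0.8829 T_C − 0.7193 T_D = 126 and 0.4695 T_C + 0.6947 T_D = 139.
Solving simultaneously: T_C = 197.2 N, T_D = 66.84 N.

T_C ≈ 197 N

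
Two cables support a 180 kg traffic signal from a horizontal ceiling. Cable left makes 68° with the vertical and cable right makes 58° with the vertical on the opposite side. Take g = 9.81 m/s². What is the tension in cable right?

Angles from the horizontal: cable left is 90° − 68° = 22°, cable right is 90° − 58° = 32°.
Weight W = 180 × 9.81 = 1766 N acts straight down.
Horizontal: T_left cos 22° = T_right cos 32°  →  T_left = 0.9146 T_right.
Vertical: T_left sin 22° + T_right sin 32° = 1766.
Substituting the horizontal relation into the vertical equation gives 0.8726 T_right = 1766, so T_right = 2024 N.

T_right ≈ 2020 N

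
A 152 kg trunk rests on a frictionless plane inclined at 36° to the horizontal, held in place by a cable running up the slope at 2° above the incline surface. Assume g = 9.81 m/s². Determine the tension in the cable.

T ≈ 877 N

Take axes along and perpendicular to the incline. Weight components: W sin 36° = 876.5 N down-slope, W cos 36° = 1206 N into the surface.
Along incline: T cos 2° = W sin 36° → T = 877 N.
Perpendicular: N = W cos 36° − T sin 2° = 1176 N.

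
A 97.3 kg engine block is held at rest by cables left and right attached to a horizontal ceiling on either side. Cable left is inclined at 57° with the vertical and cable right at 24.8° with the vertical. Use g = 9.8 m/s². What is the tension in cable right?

Angles from the horizontal: cable left is 90° − 57° = 33°, cable right is 90° − 24.8° = 65.2°.
Weight W = 97.3 × 9.8 = 953.5 N acts straight down.
Horizontal: T_left cos 33° = T_right cos 65.2°  →  T_left = 0.5001 T_right.
Vertical: T_left sin 33° + T_right sin 65.2° = 953.5.
Substituting the horizontal relation into the vertical equation gives 1.18 T_right = 953.5, so T_right = 808 N.

T_right ≈ 808 N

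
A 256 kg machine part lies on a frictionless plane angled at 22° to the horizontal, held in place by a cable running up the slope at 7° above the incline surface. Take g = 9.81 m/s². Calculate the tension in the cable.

T ≈ 948 N

Take axes along and perpendicular to the incline. Weight components: W sin 22° = 940.8 N down-slope, W cos 22° = 2328 N into the surface.
Along incline: T cos 7° = W sin 22° → T = 947.8 N.
Perpendicular: N = W cos 22° − T sin 7° = 2213 N.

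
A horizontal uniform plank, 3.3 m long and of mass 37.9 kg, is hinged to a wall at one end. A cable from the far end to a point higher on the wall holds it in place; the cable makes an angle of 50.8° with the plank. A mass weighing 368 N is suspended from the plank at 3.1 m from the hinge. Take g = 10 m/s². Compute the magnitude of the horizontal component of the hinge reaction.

H_x ≈ 436 N

Take torques about the hinge: T sin 50.8° · 3.3 = 37.9×10×1.65 + 368×3.1 = 1766.2 N·m.
So T = 1766.2 / (0.7749 × 3.3) = 690.63 N.
ΣF_x = 0: H_x = T cos 50.8° = 436.5 N.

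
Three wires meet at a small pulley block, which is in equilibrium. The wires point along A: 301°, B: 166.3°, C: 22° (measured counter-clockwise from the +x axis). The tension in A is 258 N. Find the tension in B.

Resolve: ΣF_x = 258 cos 301° + T_B cos 166.3° + T_C cos 22° = 0.
        ΣF_y = 258 sin 301° + T_B sin 166.3° + T_C sin 22° = 0.
The known terms sum to (132.9, -221.1) N, so -0.9715 T_B + 0.9272 T_C = -132.9 and 0.2368 T_B + 0.3746 T_C = 221.1.
Solving simultaneously: T_B = 436.7 N, T_C = 314.3 N.

T_B ≈ 437 N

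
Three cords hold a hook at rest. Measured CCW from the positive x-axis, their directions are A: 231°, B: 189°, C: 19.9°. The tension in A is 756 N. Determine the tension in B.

Resolve: ΣF_x = 756 cos 231° + T_B cos 189° + T_C cos 19.9° = 0.
        ΣF_y = 756 sin 231° + T_B sin 189° + T_C sin 19.9° = 0.
The known terms sum to (-475.8, -587.5) N, so -0.9877 T_B + 0.9403 T_C = 475.8 and -0.1564 T_B + 0.3404 T_C = 587.5.
Solving simultaneously: T_B = 2065 N, T_C = 2675 N.

T_B ≈ 2070 N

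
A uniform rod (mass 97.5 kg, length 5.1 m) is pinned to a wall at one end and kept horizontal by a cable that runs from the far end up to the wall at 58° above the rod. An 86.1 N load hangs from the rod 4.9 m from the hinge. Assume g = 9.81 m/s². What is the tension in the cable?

T ≈ 661 N

Take torques about the hinge: T sin 58° · 5.1 = 97.5×9.81×2.55 + 86.1×4.9 = 2860.9 N·m.
So T = 2860.9 / (0.8480 × 5.1) = 661.47 N.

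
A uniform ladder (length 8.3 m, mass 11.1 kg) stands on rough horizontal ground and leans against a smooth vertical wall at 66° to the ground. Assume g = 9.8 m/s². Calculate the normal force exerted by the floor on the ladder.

ΣF_y = 0: N_floor = 11.1×9.8 = 108.78 N.

N_floor ≈ 109 N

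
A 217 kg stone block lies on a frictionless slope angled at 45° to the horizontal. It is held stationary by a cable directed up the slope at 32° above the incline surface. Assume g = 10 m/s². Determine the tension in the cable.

Take axes along and perpendicular to the incline. Weight components: W sin 45° = 1534 N down-slope, W cos 45° = 1534 N into the surface.
Along incline: T cos 32° = W sin 45° → T = 1809 N.
Perpendicular: N = W cos 45° − T sin 32° = 575.6 N.

T ≈ 1810 N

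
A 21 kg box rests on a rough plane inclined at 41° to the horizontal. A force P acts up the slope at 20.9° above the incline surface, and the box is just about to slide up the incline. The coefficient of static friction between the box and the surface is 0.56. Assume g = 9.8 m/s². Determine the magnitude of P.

P ≈ 196 N

On the verge of sliding up the incline, friction equals μN and acts down the slope.
Perpendicular: N + P sin 20.9° = W cos 41° = 155.3 N.
Along incline: P cos 20.9° = W sin 41° + μN  with W sin 41° = 135 N.
Solving the pair for P and N: P = 195.8 N, N = 85.48 N (and f = μN = 47.87 N).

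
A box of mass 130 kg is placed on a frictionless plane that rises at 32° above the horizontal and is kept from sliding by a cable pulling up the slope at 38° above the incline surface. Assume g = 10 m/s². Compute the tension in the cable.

Take axes along and perpendicular to the incline. Weight components: W sin 32° = 688.9 N down-slope, W cos 32° = 1102 N into the surface.
Along incline: T cos 38° = W sin 32° → T = 874.2 N.
Perpendicular: N = W cos 32° − T sin 38° = 564.2 N.

T ≈ 874 N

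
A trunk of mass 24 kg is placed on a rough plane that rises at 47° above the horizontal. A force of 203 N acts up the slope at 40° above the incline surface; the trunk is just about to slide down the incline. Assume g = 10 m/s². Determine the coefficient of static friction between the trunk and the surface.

On the verge of sliding down the incline, friction is at its maximum μN and acts up the slope.
Perpendicular to incline: N = W cos 47° − P sin 40° = 163.7 − 130.5 = 33.19 N.
Along incline: P cos 40° + μN = W sin 47° → μ = (W sin 47° − P cos 40°) / N = 0.6031.

μ ≈ 0.603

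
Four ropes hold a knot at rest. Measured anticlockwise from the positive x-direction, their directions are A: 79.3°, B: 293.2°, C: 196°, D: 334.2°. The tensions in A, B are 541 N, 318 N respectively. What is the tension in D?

Resolve: ΣF_x = 541 cos 79.3° + 318 cos 293.2° + T_C cos 196° + T_D cos 334.2° = 0.
        ΣF_y = 541 sin 79.3° + 318 sin 293.2° + T_C sin 196° + T_D sin 334.2° = 0.
The known terms sum to (225.7, 239.3) N, so -0.9613 T_C + 0.9003 T_D = -225.7 and -0.2756 T_C − 0.4352 T_D = -239.3.
Solving simultaneously: T_C = 470.6 N, T_D = 251.8 N.

T_D ≈ 252 N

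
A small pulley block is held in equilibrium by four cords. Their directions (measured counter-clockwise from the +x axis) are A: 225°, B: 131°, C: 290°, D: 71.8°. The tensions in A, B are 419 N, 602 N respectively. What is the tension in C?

Resolve: ΣF_x = 419 cos 225° + 602 cos 131° + T_C cos 290° + T_D cos 71.8° = 0.
        ΣF_y = 419 sin 225° + 602 sin 131° + T_C sin 290° + T_D sin 71.8° = 0.
The known terms sum to (-691.2, 158.1) N, so 0.3420 T_C + 0.3123 T_D = 691.2 and -0.9397 T_C + 0.9500 T_D = -158.1.
Solving simultaneously: T_C = 1142 N, T_D = 962.9 N.

T_C ≈ 1140 N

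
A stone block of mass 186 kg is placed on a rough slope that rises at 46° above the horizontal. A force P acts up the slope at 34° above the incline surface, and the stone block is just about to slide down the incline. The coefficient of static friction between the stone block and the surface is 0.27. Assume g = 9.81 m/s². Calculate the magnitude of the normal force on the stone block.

N ≈ 467 N

On the verge of sliding down the incline, friction equals μN and acts up the slope.
Perpendicular: N + P sin 34° = W cos 46° = 1268 N.
Along incline: P cos 34° + μN = W sin 46° with W sin 46° = 1313 N.
Solving the pair for P and N: P = 1431 N, N = 467.3 N (and f = μN = 126.2 N).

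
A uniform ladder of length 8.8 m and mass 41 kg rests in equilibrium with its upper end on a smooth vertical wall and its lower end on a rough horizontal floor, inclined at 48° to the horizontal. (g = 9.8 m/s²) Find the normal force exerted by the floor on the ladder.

N_floor ≈ 402 N

ΣF_y = 0: N_floor = 41×9.8 = 401.8 N.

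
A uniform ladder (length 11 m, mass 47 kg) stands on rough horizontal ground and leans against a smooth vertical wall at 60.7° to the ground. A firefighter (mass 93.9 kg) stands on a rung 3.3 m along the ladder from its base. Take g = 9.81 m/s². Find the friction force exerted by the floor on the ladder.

f ≈ 284 N

Torques about the foot: N_wall · 11 sin 60.7° = 47×9.81×5.5 cos 60.7° + 93.9×9.81×3.3 cos 60.7° → N_wall = 284.45 N.
ΣF_x = 0: f_floor = N_wall = 284.45 N.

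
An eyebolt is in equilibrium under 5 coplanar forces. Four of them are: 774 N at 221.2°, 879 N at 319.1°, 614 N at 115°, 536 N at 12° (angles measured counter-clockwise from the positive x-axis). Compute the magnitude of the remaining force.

F ≈ 543 N

Sum the known components: ΣF_x = 346.8 N, ΣF_y = -417.4 N.
For equilibrium the remaining force must supply (−ΣF_x, −ΣF_y) = (-346.8, 417.4) N.
Magnitude = √((-346.8)² + (417.4)²) = 542.7 N; direction = atan2(417.4, -346.8) = 129.7°.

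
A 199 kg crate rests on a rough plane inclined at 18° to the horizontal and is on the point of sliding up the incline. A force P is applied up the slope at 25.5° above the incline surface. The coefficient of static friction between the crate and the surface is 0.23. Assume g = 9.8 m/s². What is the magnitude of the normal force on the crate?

N ≈ 1410 N

On the verge of sliding up the incline, friction equals μN and acts down the slope.
Perpendicular: N + P sin 25.5° = W cos 18° = 1855 N.
Along incline: P cos 25.5° = W sin 18° + μN  with W sin 18° = 602.6 N.
Solving the pair for P and N: P = 1028 N, N = 1412 N (and f = μN = 324.8 N).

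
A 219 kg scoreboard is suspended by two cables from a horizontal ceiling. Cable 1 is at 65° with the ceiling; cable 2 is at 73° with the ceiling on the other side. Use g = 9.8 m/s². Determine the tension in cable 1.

Weight W = 219 × 9.8 = 2146 N acts straight down.
Horizontal: T_1 cos 65° = T_2 cos 73°  →  T_2 = 1.445 T_1.
Vertical: T_1 sin 65° + T_2 sin 73° = 2146.
Substituting the horizontal relation into the vertical equation gives 2.289 T_1 = 2146, so T_1 = 937.8 N.

T_1 ≈ 938 N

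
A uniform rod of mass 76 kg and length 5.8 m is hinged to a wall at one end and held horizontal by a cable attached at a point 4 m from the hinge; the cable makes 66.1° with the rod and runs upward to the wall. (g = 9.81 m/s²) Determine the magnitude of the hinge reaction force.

Take torques about the hinge: T sin 66.1° · 4 = 76×9.81×2.9 = 2162.1 N·m.
So T = 2162.1 / (0.9143 × 4) = 591.23 N.
ΣF_x = 0: H_x = T cos 66.1° = 239.53 N.
ΣF_y = 0: H_y = (76×9.81) − T sin 66.1° = 745.56 − 540.53 = 205.03 N.
|H| = √(H_x² + H_y²) = √((239.53)² + (205.03)²) = 315.3 N.

|H| ≈ 315 N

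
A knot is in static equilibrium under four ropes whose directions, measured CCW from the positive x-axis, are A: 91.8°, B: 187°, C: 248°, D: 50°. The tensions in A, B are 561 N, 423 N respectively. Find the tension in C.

Resolve: ΣF_x = 561 cos 91.8° + 423 cos 187° + T_C cos 248° + T_D cos 50° = 0.
        ΣF_y = 561 sin 91.8° + 423 sin 187° + T_C sin 248° + T_D sin 50° = 0.
The known terms sum to (-437.5, 509.2) N, so -0.3746 T_C + 0.6428 T_D = 437.5 and -0.9272 T_C + 0.7660 T_D = -509.2.
Solving simultaneously: T_C = 2144 N, T_D = 1930 N.

T_C ≈ 2140 N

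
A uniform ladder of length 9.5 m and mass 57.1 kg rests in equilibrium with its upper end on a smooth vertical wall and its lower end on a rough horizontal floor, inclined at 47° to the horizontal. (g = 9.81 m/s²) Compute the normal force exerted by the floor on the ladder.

N_floor ≈ 560 N

ΣF_y = 0: N_floor = 57.1×9.81 = 560.15 N.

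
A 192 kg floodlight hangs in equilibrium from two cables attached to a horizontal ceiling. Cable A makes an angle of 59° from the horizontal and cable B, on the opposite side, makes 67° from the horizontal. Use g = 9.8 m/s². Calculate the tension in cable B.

Weight W = 192 × 9.8 = 1882 N acts straight down.
Horizontal: T_A cos 59° = T_B cos 67°  →  T_A = 0.7586 T_B.
Vertical: T_A sin 59° + T_B sin 67° = 1882.
Substituting the horizontal relation into the vertical equation gives 1.571 T_B = 1882, so T_B = 1198 N.

T_B ≈ 1200 N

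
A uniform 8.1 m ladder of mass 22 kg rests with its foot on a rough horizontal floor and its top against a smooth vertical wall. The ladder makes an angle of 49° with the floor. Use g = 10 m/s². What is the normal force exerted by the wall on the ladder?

N_wall ≈ 95.6 N

Torques about the foot: N_wall · 8.1 sin 49° = 22×10×4.05 cos 49° → N_wall = 95.622 N.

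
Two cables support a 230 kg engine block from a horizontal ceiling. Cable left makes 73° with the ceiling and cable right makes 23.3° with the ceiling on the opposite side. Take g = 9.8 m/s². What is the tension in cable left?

Weight W = 230 × 9.8 = 2254 N acts straight down.
Horizontal: T_left cos 73° = T_right cos 23.3°  →  T_right = 0.3183 T_left.
Vertical: T_left sin 73° + T_right sin 23.3° = 2254.
Substituting the horizontal relation into the vertical equation gives 1.082 T_left = 2254, so T_left = 2083 N.

T_left ≈ 2080 N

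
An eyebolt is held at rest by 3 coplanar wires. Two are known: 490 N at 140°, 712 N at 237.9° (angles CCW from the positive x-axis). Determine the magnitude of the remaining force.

F ≈ 807 N

Sum the known components: ΣF_x = -753.7 N, ΣF_y = -288.2 N.
For equilibrium the remaining force must supply (−ΣF_x, −ΣF_y) = (753.7, 288.2) N.
Magnitude = √((753.7)² + (288.2)²) = 806.9 N; direction = atan2(288.2, 753.7) = 20.9°.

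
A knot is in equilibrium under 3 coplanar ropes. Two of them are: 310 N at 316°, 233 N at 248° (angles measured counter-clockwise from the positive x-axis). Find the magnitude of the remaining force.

Sum the known components: ΣF_x = 135.7 N, ΣF_y = -431.4 N.
For equilibrium the remaining force must supply (−ΣF_x, −ΣF_y) = (-135.7, 431.4) N.
Magnitude = √((-135.7)² + (431.4)²) = 452.2 N; direction = atan2(431.4, -135.7) = 107.5°.

F ≈ 452 N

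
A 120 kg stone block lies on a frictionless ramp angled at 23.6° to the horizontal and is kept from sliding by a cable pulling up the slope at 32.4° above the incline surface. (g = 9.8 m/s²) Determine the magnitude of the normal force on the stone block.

Take axes along and perpendicular to the incline. Weight components: W sin 23.6° = 470.8 N down-slope, W cos 23.6° = 1078 N into the surface.
Along incline: T cos 32.4° = W sin 23.6° → T = 557.6 N.
Perpendicular: N = W cos 23.6° − T sin 32.4° = 778.9 N.

N ≈ 779 N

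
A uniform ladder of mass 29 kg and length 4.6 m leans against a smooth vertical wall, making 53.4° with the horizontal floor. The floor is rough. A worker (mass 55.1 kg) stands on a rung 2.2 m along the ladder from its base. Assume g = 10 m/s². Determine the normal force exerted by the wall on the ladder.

Torques about the foot: N_wall · 4.6 sin 53.4° = 29×10×2.3 cos 53.4° + 55.1×10×2.2 cos 53.4° → N_wall = 303.4 N.

N_wall ≈ 303 N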